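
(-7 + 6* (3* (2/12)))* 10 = -40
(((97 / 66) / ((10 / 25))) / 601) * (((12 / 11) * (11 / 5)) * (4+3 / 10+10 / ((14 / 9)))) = 72847 / 462770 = 0.16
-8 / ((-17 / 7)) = 56 / 17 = 3.29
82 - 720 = -638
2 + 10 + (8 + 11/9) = 191/9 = 21.22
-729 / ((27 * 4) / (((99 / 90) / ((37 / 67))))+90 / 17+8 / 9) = -82202769 / 6811082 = -12.07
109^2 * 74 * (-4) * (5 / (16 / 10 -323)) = 87919400 / 1607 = 54710.27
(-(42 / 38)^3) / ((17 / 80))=-740880 / 116603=-6.35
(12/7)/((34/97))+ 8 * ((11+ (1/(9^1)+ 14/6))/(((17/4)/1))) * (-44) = -1187338/1071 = -1108.63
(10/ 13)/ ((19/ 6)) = 60/ 247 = 0.24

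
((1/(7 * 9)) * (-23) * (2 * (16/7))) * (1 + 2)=-736/147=-5.01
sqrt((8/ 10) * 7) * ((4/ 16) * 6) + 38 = 3 * sqrt(35)/ 5 + 38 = 41.55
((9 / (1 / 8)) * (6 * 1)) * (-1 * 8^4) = -1769472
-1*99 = -99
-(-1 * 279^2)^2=-6059221281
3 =3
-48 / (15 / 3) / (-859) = 48 / 4295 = 0.01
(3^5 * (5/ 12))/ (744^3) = 15/ 61011968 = 0.00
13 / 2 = 6.50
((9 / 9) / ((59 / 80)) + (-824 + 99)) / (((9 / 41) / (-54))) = 10502970 / 59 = 178016.44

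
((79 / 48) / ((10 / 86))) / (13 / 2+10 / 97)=329509 / 153720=2.14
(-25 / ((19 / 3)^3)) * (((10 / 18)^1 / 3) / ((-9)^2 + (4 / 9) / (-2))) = -1125 / 4986493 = -0.00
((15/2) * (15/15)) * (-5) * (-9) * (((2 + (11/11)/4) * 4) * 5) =30375/2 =15187.50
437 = 437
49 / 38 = 1.29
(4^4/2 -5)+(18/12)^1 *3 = 255/2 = 127.50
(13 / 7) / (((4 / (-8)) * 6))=-0.62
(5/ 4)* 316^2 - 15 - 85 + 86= 124806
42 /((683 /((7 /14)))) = 21 /683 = 0.03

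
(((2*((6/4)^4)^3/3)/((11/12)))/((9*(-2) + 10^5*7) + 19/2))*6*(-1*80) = -2657205/41066168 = -0.06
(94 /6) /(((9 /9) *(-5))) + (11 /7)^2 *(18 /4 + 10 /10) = 15359 /1470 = 10.45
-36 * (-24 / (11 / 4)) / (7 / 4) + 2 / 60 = 414797 / 2310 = 179.57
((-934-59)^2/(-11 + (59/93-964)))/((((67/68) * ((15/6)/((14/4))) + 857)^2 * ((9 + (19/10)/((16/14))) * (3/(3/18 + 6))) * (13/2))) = -284730054269920/6978700885018334589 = -0.00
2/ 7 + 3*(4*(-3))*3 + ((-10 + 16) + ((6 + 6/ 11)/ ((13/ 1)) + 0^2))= -101.21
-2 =-2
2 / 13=0.15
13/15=0.87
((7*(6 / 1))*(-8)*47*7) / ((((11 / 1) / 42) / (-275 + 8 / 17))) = 21668171616 / 187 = 115872575.49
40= 40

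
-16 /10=-8 /5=-1.60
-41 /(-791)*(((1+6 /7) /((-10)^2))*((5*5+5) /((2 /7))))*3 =4797 /15820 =0.30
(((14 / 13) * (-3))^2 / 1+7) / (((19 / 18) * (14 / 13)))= 3789 / 247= 15.34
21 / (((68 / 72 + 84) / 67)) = 25326 / 1529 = 16.56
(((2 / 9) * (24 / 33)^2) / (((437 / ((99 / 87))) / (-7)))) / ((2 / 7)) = -3136 / 418209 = -0.01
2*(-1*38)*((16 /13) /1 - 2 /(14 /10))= 1368 /91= 15.03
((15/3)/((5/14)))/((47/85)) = 1190/47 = 25.32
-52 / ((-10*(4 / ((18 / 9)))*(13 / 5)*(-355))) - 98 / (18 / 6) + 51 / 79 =-2694332 / 84135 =-32.02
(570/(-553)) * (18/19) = -540/553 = -0.98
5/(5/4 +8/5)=100/57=1.75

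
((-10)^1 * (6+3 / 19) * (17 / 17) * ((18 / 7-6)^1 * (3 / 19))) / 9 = 9360 / 2527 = 3.70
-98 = -98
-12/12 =-1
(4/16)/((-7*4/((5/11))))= -5/1232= -0.00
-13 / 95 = -0.14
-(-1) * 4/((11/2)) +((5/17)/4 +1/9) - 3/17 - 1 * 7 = -42173/6732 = -6.26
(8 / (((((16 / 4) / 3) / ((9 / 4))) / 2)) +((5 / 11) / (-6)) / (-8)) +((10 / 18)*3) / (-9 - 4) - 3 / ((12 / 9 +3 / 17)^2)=94583435 / 3699696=25.57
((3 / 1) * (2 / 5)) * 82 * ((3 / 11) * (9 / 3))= 4428 / 55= 80.51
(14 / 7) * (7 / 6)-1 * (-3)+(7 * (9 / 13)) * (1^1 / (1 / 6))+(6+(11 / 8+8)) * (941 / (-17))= -4331465 / 5304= -816.64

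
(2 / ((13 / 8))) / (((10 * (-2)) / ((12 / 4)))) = -12 / 65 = -0.18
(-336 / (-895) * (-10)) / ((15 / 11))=-2464 / 895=-2.75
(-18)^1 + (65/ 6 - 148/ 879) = -12895/ 1758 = -7.34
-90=-90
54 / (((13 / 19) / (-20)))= -20520 / 13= -1578.46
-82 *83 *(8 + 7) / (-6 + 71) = -20418 / 13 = -1570.62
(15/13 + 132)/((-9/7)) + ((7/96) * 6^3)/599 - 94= -18458723/93444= -197.54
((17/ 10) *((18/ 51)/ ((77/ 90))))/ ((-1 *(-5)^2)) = -54/ 1925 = -0.03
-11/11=-1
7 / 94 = 0.07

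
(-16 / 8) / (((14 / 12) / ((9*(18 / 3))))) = -648 / 7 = -92.57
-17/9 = -1.89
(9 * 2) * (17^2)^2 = 1503378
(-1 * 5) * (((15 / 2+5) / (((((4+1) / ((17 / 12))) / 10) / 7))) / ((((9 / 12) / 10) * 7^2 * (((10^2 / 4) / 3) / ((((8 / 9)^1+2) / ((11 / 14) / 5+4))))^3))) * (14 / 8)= -2049713120 / 5988047553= -0.34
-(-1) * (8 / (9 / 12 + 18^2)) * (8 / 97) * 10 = 2560 / 126003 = 0.02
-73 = -73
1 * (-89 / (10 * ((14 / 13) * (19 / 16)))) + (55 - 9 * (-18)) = 139677 / 665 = 210.04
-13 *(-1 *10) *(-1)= -130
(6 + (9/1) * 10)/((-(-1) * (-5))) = -96/5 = -19.20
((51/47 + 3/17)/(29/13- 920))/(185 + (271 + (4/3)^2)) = -4914/1636475845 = -0.00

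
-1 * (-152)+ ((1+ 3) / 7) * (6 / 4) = 1070 / 7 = 152.86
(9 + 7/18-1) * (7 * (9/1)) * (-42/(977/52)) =-1154244/977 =-1181.42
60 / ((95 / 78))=936 / 19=49.26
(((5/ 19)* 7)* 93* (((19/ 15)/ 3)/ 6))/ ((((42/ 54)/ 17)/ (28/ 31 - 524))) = -137836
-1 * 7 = -7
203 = 203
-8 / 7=-1.14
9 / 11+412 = 4541 / 11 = 412.82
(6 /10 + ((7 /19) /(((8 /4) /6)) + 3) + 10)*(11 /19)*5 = 15367 /361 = 42.57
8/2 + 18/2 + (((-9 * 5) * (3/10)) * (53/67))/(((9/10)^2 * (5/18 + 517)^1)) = 8093981/623837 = 12.97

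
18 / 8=9 / 4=2.25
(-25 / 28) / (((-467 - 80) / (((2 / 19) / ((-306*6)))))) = -25 / 267141672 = -0.00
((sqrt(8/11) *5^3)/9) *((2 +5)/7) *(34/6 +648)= 490250 *sqrt(22)/297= 7742.34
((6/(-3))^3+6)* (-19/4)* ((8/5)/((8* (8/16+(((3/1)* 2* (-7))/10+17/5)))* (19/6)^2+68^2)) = 228/68999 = 0.00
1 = 1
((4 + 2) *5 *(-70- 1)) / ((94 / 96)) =-102240 / 47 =-2175.32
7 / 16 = 0.44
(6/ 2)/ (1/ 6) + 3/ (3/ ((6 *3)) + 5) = 576/ 31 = 18.58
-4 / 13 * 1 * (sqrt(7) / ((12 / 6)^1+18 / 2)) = -0.07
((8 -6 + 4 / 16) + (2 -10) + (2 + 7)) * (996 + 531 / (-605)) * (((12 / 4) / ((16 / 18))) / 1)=211319199 / 19360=10915.25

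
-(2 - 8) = 6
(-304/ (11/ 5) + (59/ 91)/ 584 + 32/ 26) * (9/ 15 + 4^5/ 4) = -102715367269/ 2922920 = -35141.35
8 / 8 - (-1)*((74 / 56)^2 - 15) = -9607 / 784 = -12.25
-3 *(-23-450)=1419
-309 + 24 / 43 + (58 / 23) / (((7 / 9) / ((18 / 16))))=-8440365 / 27692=-304.79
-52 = -52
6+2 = 8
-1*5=-5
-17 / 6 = -2.83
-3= -3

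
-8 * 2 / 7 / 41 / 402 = -8 / 57687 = -0.00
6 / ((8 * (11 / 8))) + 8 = 94 / 11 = 8.55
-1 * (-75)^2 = -5625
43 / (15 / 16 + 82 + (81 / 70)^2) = 842800 / 1651819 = 0.51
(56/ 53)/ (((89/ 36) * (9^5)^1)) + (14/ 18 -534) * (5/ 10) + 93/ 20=-261.96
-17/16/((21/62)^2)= -16337/1764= -9.26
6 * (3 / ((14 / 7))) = 9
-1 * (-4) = 4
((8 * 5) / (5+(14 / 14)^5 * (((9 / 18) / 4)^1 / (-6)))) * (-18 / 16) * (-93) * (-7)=-1406160 / 239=-5883.51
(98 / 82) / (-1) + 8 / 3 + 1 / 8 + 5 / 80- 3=-2639 / 1968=-1.34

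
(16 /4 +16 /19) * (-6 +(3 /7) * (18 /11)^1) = -25.66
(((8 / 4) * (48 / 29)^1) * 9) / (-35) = -864 / 1015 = -0.85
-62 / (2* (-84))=31 / 84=0.37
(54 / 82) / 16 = 27 / 656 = 0.04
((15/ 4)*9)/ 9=15/ 4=3.75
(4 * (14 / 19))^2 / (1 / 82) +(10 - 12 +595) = 471225 / 361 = 1305.33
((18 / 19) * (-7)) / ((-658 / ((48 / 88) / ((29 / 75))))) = 4050 / 284867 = 0.01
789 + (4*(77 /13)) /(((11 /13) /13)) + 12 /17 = 19613 /17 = 1153.71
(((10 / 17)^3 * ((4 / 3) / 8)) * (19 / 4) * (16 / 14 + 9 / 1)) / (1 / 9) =505875 / 34391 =14.71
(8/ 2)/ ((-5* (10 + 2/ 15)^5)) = -151875/ 20284203008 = -0.00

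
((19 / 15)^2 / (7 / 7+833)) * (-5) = -361 / 37530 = -0.01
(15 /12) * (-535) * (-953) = 2549275 /4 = 637318.75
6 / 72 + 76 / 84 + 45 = 3863 / 84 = 45.99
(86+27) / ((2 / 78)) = 4407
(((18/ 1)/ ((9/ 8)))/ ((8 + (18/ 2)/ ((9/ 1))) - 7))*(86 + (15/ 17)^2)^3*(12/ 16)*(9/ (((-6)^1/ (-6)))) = 851774052674106/ 24137569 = 35288311.46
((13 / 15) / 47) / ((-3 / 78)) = -338 / 705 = -0.48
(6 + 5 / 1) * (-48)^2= 25344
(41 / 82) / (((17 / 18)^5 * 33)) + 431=6731856965 / 15618427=431.02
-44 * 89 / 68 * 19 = -18601 / 17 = -1094.18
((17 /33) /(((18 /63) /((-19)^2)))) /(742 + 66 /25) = 1073975 /1228656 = 0.87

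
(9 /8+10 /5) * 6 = 75 /4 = 18.75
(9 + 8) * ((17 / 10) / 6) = 289 / 60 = 4.82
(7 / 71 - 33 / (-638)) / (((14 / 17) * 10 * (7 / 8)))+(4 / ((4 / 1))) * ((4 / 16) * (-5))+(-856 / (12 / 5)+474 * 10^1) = 26526892451 / 6053460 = 4382.10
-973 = -973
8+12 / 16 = 35 / 4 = 8.75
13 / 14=0.93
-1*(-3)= 3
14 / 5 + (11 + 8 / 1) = 109 / 5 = 21.80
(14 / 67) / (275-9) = 1 / 1273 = 0.00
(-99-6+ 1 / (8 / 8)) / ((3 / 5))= -520 / 3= -173.33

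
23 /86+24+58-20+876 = 80691 /86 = 938.27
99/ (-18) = -11/ 2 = -5.50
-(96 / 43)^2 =-9216 / 1849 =-4.98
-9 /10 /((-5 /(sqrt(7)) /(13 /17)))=117 * sqrt(7) /850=0.36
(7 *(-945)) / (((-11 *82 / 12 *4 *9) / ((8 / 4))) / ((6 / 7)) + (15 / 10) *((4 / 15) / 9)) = 595350 / 142061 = 4.19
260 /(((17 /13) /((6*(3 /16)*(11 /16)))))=83655 /544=153.78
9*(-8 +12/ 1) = 36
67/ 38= 1.76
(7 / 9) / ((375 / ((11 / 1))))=77 / 3375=0.02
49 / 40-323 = -321.78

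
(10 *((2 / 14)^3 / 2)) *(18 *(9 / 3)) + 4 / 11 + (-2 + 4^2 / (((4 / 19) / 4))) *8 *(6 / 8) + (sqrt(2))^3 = 2 *sqrt(2) + 6841018 / 3773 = 1815.98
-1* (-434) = 434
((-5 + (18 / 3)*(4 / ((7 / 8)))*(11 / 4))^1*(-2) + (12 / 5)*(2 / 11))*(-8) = 432496 / 385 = 1123.37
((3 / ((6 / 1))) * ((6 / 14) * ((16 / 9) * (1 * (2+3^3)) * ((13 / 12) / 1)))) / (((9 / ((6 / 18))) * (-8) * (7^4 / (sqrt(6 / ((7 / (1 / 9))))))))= -377 * sqrt(42) / 343064484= -0.00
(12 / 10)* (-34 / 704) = -51 / 880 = -0.06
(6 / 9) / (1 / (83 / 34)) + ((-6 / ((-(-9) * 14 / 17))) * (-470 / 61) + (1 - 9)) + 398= 8664301 / 21777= 397.86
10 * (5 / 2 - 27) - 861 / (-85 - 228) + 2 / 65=-4927934 / 20345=-242.22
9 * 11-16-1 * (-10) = 93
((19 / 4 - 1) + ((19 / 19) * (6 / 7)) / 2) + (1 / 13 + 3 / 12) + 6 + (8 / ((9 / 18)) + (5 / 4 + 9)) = 36.76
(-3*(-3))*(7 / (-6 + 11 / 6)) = -378 / 25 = -15.12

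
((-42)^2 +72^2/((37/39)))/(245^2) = 267444/2220925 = 0.12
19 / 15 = 1.27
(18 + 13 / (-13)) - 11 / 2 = 23 / 2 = 11.50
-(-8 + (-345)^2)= -119017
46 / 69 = 2 / 3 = 0.67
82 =82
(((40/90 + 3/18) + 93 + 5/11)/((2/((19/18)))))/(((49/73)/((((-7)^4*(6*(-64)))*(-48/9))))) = 324047584000/891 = 363689768.80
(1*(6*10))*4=240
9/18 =1/2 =0.50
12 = 12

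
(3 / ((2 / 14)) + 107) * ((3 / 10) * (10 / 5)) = 76.80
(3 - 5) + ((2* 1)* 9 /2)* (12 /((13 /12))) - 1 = 1257 /13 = 96.69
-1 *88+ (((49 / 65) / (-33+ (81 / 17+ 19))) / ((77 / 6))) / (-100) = -493921643 / 5612750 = -88.00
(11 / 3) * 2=22 / 3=7.33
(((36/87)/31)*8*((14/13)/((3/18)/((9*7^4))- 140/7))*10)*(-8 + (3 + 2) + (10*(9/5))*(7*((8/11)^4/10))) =-13394282985216/443700106270993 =-0.03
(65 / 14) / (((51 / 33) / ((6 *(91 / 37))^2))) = 15225210 / 23273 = 654.20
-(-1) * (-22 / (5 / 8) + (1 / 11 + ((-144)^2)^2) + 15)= 23648992174 / 55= 429981675.89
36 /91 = 0.40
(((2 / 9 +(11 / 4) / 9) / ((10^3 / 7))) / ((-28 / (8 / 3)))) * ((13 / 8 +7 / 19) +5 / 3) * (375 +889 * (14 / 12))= -14141437 / 7776000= -1.82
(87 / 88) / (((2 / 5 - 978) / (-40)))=2175 / 53768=0.04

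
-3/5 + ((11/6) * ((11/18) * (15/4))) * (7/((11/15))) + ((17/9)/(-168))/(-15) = 1791943/45360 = 39.50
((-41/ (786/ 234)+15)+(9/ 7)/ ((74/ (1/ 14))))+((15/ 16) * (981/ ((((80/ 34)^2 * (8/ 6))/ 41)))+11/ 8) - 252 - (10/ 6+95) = 69512044596049/ 14592184320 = 4763.65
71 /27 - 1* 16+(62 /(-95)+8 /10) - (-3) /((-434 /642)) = -9830084 /556605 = -17.66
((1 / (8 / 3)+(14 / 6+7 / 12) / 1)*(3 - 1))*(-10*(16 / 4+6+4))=-2765 / 3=-921.67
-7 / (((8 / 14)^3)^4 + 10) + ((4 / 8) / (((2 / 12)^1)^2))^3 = 807224825275625 / 138429649226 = 5831.30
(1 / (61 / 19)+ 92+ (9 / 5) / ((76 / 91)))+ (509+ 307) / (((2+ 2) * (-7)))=10599453 / 162260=65.32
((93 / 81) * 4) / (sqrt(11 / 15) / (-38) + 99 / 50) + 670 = 147250 * sqrt(165) / 71638479 + 162168240 / 241207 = 672.35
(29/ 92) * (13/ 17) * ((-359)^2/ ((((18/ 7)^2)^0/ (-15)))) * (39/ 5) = -5684812029/ 1564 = -3634790.30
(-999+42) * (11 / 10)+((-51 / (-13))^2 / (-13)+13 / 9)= -208098851 / 197730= -1052.44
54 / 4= 13.50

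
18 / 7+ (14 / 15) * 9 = 10.97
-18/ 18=-1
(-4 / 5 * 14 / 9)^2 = 3136 / 2025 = 1.55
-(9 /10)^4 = -6561 /10000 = -0.66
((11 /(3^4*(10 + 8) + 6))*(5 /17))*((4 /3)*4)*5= 550 /9333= 0.06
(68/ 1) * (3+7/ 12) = 731/ 3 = 243.67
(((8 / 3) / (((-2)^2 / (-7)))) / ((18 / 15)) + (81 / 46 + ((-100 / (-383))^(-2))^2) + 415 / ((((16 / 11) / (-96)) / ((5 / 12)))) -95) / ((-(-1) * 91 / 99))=-2571746581984283 / 209300000000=-12287.37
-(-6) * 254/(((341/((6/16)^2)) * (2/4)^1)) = 3429/2728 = 1.26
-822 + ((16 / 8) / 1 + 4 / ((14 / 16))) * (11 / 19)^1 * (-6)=-112362 / 133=-844.83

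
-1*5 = -5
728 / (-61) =-728 / 61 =-11.93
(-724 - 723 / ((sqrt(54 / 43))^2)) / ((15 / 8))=-18716 / 27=-693.19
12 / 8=1.50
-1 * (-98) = 98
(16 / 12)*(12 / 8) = 2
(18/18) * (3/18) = 1/6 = 0.17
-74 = -74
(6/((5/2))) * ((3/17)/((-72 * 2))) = -1/340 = -0.00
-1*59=-59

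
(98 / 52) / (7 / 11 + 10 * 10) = 539 / 28782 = 0.02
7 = 7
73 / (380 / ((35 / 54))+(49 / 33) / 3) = 50589 / 406639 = 0.12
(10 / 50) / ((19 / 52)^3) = 140608 / 34295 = 4.10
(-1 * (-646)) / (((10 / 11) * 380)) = 187 / 100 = 1.87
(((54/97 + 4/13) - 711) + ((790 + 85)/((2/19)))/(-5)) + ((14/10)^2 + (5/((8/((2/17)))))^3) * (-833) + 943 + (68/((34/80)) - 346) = -1894241743777/583086400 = -3248.65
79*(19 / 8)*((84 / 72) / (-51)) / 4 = -10507 / 9792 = -1.07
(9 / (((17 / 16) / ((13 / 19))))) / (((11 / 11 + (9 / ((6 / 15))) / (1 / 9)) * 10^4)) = 234 / 82163125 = 0.00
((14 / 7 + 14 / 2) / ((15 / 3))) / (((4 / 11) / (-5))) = -99 / 4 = -24.75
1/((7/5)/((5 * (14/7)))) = 50/7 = 7.14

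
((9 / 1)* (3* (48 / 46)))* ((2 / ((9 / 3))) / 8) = 54 / 23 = 2.35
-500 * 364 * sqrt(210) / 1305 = -36400 * sqrt(210) / 261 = -2021.02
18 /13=1.38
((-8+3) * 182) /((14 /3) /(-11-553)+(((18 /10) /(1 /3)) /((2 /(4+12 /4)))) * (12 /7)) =-3849300 /137017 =-28.09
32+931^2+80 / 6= 2600419 / 3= 866806.33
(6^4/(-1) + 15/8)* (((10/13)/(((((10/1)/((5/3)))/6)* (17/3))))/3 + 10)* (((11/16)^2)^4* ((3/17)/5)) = -22.90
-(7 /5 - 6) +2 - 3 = 18 /5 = 3.60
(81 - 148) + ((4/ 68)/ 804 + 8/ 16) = -908921/ 13668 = -66.50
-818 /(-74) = 409 /37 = 11.05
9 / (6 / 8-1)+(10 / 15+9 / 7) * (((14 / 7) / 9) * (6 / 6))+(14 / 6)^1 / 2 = -13003 / 378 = -34.40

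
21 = 21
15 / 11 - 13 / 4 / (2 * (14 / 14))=-23 / 88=-0.26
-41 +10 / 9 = -359 / 9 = -39.89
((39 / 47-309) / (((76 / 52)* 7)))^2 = 35453877264 / 39075001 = 907.33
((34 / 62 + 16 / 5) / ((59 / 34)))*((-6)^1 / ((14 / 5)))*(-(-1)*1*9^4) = -55545426 / 1829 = -30369.29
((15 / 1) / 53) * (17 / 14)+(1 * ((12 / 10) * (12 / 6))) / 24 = 823 / 1855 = 0.44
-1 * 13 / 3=-13 / 3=-4.33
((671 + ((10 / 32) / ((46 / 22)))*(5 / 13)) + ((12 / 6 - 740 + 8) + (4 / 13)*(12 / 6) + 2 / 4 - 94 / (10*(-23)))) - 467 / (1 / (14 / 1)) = -157762409 / 23920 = -6595.42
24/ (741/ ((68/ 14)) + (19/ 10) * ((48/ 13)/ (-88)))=194480/ 1235589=0.16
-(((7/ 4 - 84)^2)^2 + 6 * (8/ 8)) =-11716115617/ 256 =-45766076.63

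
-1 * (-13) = 13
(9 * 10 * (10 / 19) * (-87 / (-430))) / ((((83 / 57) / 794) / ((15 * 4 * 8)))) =8952508800 / 3569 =2508408.18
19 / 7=2.71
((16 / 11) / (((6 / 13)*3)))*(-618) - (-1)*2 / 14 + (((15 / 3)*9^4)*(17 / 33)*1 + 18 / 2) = 341449 / 21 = 16259.48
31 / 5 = 6.20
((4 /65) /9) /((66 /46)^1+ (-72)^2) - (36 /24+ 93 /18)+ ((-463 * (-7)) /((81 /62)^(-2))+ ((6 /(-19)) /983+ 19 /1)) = 27771046084424545321 /5009096245619700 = 5544.12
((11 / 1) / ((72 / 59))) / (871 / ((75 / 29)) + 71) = 16225 / 734016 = 0.02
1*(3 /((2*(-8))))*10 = -15 /8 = -1.88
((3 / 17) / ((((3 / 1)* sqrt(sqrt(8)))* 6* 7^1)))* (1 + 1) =2^(1 / 4) / 714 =0.00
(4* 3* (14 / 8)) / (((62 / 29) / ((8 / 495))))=0.16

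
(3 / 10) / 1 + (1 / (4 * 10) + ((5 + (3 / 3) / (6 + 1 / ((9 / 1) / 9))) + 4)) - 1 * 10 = -0.53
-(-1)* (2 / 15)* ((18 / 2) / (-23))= -6 / 115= -0.05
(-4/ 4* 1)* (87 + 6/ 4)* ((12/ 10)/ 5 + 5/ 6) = -9499/ 100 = -94.99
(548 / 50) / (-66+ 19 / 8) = -0.17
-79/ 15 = -5.27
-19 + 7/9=-18.22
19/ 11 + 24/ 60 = 117/ 55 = 2.13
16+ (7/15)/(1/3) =87/5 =17.40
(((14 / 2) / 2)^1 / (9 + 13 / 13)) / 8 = 0.04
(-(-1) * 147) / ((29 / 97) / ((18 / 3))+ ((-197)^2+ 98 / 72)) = 513324 / 135525955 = 0.00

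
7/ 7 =1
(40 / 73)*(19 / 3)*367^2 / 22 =51181820 / 2409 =21246.09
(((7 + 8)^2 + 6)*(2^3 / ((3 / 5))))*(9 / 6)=4620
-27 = -27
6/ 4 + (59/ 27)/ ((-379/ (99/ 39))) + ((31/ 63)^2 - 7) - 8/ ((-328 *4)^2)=-22184982574591/ 4207666829184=-5.27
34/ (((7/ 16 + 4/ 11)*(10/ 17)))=50864/ 705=72.15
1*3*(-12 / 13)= -36 / 13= -2.77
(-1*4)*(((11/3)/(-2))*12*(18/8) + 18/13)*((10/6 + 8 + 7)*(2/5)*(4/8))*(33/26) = 137610/169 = 814.26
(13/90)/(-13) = -1/90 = -0.01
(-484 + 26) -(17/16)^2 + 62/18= -1049897/2304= -455.68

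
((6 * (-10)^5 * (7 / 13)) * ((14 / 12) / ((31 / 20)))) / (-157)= 98000000 / 63271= 1548.89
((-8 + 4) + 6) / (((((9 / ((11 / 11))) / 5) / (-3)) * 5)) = -2 / 3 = -0.67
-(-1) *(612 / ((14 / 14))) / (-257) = -612 / 257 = -2.38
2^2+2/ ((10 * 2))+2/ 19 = 799/ 190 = 4.21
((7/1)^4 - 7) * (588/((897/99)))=46453176/299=155361.79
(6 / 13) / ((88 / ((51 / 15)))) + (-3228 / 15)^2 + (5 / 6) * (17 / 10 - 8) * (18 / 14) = 331075801 / 7150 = 46304.31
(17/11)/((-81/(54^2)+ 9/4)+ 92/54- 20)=-459/4774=-0.10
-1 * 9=-9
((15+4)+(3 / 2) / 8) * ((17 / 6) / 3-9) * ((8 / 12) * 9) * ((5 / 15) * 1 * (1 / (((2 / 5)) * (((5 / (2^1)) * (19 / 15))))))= -222575 / 912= -244.05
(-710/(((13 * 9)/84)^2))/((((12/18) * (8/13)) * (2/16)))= -278320/39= -7136.41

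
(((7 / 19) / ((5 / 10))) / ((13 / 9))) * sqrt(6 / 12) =63 * sqrt(2) / 247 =0.36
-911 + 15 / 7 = -6362 / 7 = -908.86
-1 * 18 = -18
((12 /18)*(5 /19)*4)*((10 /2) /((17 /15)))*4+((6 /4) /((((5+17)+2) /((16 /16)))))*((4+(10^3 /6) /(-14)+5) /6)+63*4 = 172138633 /651168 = 264.35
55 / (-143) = -5 / 13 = -0.38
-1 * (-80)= 80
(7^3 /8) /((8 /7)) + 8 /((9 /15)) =9763 /192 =50.85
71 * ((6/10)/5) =213/25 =8.52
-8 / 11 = -0.73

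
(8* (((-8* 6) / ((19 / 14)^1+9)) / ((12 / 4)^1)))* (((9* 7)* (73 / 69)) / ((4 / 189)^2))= -1839026.33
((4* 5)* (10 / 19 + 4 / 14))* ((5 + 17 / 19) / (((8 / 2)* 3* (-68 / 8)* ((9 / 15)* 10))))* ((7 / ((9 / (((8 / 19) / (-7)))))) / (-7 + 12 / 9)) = -2560 / 1982251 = -0.00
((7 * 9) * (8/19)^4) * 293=75608064/130321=580.17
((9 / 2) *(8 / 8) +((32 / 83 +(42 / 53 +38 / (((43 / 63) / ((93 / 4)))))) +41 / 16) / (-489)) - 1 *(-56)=28536304993 / 493321456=57.85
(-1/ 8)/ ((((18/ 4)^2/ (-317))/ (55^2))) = 958925/ 162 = 5919.29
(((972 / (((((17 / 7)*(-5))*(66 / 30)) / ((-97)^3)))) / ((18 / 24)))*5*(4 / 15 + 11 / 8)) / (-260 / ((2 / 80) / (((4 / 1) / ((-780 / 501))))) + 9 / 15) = 339815538090 / 24983761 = 13601.46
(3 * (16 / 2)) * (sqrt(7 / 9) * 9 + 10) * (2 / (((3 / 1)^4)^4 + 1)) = 72 * sqrt(7) / 21523361 + 240 / 21523361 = 0.00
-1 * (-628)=628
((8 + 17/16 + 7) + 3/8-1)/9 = 1.72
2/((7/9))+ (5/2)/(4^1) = 179/56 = 3.20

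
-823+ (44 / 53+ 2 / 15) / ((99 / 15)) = -4317515 / 5247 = -822.85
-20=-20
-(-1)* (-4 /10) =-2 /5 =-0.40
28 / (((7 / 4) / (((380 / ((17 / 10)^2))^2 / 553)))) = 23104000000 / 46187113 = 500.23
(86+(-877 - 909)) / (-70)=170 / 7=24.29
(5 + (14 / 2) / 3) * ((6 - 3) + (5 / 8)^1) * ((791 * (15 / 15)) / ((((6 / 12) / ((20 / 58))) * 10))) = 8701 / 6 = 1450.17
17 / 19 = 0.89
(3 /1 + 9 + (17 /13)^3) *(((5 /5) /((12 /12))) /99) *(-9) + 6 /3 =17057 /24167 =0.71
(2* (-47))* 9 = -846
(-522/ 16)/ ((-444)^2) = -29/ 175232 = -0.00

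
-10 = -10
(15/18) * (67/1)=335/6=55.83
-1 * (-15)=15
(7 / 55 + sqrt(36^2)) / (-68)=-1987 / 3740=-0.53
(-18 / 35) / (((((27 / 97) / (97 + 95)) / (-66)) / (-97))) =-79487232 / 35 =-2271063.77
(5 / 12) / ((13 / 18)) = 15 / 26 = 0.58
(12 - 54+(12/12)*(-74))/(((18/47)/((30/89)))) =-27260/267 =-102.10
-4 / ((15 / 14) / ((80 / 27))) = -896 / 81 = -11.06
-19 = -19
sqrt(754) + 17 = 44.46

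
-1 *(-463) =463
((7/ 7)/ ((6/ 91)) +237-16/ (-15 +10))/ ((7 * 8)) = 7661/ 1680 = 4.56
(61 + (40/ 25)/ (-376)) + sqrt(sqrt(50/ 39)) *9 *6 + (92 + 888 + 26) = 18 *2^(1/ 4) *39^(3/ 4) *sqrt(5)/ 13 + 250744/ 235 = 1124.46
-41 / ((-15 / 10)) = 82 / 3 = 27.33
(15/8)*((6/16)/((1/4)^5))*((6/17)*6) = 25920/17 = 1524.71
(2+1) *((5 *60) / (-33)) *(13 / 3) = -1300 / 11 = -118.18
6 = 6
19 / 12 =1.58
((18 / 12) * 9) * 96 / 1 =1296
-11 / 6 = -1.83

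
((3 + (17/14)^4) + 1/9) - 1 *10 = -1630103/345744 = -4.71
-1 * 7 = -7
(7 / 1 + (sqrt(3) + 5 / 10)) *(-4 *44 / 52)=-330 / 13 -44 *sqrt(3) / 13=-31.25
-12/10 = -6/5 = -1.20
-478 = -478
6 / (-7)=-6 / 7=-0.86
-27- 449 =-476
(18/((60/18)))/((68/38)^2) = 9747/5780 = 1.69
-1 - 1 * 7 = -8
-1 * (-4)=4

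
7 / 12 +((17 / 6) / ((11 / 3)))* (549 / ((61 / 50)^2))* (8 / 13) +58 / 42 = 43319765 / 244244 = 177.36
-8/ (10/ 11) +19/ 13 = -477/ 65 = -7.34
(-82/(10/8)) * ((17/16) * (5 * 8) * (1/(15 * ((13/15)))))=-2788/13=-214.46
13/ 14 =0.93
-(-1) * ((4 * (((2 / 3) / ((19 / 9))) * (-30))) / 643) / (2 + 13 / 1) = -48 / 12217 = -0.00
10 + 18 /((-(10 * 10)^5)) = 49999999991 /5000000000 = 10.00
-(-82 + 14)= 68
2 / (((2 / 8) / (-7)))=-56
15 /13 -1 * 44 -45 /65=-566 /13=-43.54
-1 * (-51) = 51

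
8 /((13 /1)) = 8 /13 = 0.62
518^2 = 268324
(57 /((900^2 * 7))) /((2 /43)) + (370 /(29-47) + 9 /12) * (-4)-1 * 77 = 8400817 /3780000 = 2.22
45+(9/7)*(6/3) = 333/7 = 47.57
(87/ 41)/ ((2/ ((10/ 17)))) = 435/ 697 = 0.62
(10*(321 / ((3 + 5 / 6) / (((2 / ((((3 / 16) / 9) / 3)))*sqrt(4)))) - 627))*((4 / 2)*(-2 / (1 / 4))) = -175192800 / 23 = -7617078.26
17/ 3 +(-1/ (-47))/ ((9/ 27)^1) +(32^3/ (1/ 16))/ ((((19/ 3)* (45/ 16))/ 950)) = 3942646568/ 141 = 27962032.40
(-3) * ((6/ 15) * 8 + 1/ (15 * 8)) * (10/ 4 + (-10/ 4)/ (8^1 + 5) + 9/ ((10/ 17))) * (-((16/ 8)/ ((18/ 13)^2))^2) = 184.44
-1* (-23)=23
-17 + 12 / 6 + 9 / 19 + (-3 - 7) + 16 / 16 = -447 / 19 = -23.53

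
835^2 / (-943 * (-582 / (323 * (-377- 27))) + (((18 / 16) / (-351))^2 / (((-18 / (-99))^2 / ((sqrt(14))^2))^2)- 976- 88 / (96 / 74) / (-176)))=-8856579521836800 / 12422875615529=-712.93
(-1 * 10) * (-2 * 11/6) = 110/3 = 36.67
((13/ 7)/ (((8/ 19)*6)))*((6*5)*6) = 3705/ 28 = 132.32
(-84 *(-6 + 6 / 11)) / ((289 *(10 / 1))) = 0.16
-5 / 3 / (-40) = 1 / 24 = 0.04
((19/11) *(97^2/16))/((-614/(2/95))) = -0.03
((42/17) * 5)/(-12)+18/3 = 169/34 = 4.97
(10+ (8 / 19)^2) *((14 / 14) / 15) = 3674 / 5415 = 0.68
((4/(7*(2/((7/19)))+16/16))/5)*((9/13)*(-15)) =-36/169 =-0.21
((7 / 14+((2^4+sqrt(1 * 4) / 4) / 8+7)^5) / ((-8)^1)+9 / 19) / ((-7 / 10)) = 6088919679375 / 557842432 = 10915.12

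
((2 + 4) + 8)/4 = 7/2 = 3.50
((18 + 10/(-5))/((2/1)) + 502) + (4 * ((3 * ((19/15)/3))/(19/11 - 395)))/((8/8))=509.99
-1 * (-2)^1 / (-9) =-0.22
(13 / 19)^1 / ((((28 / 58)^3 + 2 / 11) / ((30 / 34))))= 4024185 / 1961902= 2.05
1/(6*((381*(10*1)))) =1/22860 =0.00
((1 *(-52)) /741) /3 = -4 /171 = -0.02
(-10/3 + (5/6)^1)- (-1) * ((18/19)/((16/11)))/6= -727/304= -2.39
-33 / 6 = -11 / 2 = -5.50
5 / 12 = 0.42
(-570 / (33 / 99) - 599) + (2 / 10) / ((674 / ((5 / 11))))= -17118925 / 7414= -2309.00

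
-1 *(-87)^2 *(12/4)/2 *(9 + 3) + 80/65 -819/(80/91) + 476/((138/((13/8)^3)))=-157478848013/1148160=-137157.58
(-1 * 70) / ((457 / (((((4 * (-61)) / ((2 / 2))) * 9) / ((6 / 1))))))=25620 / 457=56.06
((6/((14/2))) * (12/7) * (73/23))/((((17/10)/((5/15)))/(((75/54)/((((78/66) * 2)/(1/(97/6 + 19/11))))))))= 8833000/294148127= 0.03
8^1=8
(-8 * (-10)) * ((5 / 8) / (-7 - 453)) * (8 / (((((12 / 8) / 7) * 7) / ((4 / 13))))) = -160 / 897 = -0.18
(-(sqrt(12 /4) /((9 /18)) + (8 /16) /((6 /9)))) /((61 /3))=-6 * sqrt(3) /61-9 /244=-0.21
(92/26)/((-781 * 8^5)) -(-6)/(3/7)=2328854505/166346752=14.00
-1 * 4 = -4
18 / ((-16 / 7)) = -63 / 8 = -7.88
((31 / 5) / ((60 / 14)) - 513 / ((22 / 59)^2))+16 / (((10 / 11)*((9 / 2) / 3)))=-44484347 / 12100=-3676.39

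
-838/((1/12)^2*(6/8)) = -160896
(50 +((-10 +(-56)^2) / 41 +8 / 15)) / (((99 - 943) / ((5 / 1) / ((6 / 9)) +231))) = -1549614 / 43255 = -35.83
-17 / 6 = -2.83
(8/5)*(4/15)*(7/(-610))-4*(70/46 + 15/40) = -7988527/1052250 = -7.59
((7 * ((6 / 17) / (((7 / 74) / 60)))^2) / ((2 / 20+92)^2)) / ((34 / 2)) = 7885440000 / 3241317359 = 2.43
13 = 13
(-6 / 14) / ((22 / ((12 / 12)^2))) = -0.02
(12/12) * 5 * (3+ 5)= 40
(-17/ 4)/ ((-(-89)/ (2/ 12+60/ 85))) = -1/ 24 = -0.04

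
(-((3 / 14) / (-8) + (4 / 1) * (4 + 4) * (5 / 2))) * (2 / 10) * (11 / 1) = -98527 / 560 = -175.94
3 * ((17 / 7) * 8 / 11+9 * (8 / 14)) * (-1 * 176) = -3648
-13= -13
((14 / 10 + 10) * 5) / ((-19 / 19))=-57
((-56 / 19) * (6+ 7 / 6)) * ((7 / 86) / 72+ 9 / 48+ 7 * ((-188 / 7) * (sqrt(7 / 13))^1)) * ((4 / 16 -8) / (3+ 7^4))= 15841 / 1233252 -438557 * sqrt(91) / 445341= -9.38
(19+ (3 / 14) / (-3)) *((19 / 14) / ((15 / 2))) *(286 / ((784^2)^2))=144001 / 55536893755392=0.00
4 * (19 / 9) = 76 / 9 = 8.44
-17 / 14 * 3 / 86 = -51 / 1204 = -0.04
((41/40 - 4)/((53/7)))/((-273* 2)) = 119/165360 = 0.00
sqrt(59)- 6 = 1.68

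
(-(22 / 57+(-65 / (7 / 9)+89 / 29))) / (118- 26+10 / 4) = 1854056 / 2186919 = 0.85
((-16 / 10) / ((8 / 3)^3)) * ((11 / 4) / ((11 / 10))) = -27 / 128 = -0.21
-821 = -821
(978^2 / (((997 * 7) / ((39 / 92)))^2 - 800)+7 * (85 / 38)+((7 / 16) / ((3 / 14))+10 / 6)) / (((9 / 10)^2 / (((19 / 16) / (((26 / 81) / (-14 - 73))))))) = -164993869923255175 / 21437005190848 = -7696.68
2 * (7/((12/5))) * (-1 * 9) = -105/2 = -52.50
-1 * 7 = -7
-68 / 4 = -17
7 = 7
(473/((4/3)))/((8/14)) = 9933/16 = 620.81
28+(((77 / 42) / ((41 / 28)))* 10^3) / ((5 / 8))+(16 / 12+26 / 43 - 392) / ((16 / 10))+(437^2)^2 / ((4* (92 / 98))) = 136976600652291 / 14104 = 9711897380.34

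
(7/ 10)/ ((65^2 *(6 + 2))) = 7/ 338000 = 0.00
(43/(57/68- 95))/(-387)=68/57627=0.00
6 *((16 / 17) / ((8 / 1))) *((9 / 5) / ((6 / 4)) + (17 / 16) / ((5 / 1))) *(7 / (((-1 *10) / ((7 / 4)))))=-16611 / 13600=-1.22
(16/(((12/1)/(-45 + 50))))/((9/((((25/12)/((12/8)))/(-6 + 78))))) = 125/8748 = 0.01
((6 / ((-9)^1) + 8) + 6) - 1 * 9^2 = -67.67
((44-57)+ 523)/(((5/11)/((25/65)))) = 5610/13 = 431.54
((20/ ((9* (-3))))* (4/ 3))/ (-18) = 0.05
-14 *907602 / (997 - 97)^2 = -1058869 / 67500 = -15.69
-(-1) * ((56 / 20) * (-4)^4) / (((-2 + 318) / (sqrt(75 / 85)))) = 896 * sqrt(255) / 6715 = 2.13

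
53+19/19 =54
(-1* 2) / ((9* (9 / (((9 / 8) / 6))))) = -1 / 216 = -0.00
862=862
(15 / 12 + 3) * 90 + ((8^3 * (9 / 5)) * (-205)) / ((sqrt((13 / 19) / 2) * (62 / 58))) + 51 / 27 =6919 / 18-5478912 * sqrt(494) / 403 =-301786.59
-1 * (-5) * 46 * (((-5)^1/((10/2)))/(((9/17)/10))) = -39100/9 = -4344.44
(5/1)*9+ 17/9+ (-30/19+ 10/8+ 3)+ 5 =37319/684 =54.56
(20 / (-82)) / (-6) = 5 / 123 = 0.04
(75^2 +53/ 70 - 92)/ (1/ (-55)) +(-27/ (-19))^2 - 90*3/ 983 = -1512060091041/ 4968082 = -304354.90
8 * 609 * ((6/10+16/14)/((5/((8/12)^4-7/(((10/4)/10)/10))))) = -320740928/675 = -475171.75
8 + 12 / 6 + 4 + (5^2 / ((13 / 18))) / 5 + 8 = 376 / 13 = 28.92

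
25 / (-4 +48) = 25 / 44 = 0.57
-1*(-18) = 18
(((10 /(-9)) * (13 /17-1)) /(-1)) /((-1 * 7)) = 40 /1071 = 0.04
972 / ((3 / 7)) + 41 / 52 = 117977 / 52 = 2268.79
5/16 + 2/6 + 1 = 79/48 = 1.65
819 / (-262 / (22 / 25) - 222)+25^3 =89319116 / 5717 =15623.42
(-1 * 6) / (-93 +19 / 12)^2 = -864 / 1203409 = -0.00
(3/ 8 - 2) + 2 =3/ 8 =0.38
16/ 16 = 1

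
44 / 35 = 1.26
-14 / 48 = -7 / 24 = -0.29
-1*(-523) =523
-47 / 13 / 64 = -47 / 832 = -0.06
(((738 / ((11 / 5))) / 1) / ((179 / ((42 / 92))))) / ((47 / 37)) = 0.67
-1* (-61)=61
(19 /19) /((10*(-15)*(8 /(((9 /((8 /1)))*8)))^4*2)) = -0.01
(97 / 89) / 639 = 97 / 56871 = 0.00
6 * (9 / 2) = 27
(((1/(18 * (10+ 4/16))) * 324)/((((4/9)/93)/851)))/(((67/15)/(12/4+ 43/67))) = 46925467560/184049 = 254961.82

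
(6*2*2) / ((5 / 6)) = 144 / 5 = 28.80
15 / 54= 5 / 18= 0.28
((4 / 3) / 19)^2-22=-71462 / 3249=-22.00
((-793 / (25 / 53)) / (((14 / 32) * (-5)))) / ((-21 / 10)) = -1344928 / 3675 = -365.97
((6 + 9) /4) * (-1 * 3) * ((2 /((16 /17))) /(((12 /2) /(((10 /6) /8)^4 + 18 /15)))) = -33894277 /7077888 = -4.79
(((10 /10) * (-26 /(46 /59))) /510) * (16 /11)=-0.10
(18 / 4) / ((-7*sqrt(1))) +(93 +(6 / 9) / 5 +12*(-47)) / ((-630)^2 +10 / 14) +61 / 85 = 730040477 / 9918548850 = 0.07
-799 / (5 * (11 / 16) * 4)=-3196 / 55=-58.11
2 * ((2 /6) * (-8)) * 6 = -32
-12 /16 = -3 /4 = -0.75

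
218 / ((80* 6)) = 109 / 240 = 0.45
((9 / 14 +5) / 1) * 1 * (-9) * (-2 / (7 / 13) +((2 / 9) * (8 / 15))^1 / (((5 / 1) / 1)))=688801 / 3675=187.43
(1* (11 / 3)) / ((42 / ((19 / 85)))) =209 / 10710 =0.02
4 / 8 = 1 / 2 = 0.50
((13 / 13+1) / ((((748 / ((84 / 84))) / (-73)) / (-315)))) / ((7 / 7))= 22995 / 374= 61.48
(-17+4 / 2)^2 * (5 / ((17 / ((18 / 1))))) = 1191.18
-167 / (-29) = 167 / 29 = 5.76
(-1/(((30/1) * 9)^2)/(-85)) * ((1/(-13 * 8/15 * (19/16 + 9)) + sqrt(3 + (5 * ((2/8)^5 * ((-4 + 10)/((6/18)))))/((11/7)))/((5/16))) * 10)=-1/43767945 + sqrt(378642)/68161500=0.00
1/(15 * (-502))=-1/7530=-0.00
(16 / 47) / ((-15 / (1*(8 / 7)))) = -128 / 4935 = -0.03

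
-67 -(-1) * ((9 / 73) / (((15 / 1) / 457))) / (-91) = -67.04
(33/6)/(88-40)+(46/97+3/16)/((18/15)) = 3101/4656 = 0.67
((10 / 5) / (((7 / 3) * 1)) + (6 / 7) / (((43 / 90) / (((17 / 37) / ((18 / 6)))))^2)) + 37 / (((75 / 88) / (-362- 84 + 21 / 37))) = -25697057849726 / 1328922525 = -19336.76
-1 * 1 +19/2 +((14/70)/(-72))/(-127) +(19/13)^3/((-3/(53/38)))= 708006877/100446840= 7.05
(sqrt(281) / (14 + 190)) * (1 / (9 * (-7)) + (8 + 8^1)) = 1007 * sqrt(281) / 12852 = 1.31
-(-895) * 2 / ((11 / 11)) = 1790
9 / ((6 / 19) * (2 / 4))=57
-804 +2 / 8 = -3215 / 4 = -803.75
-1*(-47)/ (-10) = -47/ 10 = -4.70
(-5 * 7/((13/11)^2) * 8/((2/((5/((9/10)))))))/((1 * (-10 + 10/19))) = 804650/13689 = 58.78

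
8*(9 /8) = 9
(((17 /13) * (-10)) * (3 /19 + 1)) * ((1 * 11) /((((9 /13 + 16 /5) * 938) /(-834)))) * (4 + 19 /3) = 80578300 /204953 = 393.16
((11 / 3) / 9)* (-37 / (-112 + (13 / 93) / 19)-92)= -199546523 / 5343057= -37.35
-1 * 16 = -16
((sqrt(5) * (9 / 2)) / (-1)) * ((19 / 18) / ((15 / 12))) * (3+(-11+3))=19 * sqrt(5)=42.49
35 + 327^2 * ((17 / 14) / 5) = 1820243 / 70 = 26003.47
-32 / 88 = -4 / 11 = -0.36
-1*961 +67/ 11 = -10504/ 11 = -954.91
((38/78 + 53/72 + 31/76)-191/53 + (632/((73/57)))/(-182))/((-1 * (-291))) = -2256027485/140158424952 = -0.02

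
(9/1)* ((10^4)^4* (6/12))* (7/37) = 315000000000000000/37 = 8513513513513513.51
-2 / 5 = -0.40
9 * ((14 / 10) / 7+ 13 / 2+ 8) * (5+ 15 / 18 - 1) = 12789 / 20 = 639.45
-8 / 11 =-0.73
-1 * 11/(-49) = 11/49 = 0.22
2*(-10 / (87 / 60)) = -400 / 29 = -13.79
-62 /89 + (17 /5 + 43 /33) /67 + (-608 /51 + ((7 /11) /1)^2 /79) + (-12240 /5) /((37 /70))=-2497476986097361 /537797990895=-4643.89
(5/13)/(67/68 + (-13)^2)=340/150267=0.00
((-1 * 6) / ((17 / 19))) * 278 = -31692 / 17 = -1864.24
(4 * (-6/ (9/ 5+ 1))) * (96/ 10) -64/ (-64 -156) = -31568/ 385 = -81.99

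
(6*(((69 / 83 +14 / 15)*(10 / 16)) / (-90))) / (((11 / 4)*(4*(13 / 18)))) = -169 / 18260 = -0.01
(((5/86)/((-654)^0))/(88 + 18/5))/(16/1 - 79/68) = 425/9935623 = 0.00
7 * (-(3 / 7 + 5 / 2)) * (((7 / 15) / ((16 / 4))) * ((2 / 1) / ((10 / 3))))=-287 / 200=-1.44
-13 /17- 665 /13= -11474 /221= -51.92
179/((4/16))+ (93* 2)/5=753.20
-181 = -181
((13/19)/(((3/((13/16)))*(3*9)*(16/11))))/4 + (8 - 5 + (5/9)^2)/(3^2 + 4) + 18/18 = 1.26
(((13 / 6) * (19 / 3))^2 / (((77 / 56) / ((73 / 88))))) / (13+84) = 4453657 / 3802788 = 1.17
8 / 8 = 1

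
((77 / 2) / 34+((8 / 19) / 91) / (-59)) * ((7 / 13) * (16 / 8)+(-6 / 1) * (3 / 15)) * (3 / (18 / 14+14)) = -47125818 / 1723038655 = -0.03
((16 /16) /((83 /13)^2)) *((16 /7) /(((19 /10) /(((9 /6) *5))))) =202800 /916237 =0.22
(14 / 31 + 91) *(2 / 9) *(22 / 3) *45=207900 / 31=6706.45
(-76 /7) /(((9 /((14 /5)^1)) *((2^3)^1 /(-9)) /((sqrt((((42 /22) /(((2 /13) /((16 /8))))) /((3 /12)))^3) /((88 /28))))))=145236 *sqrt(3003) /6655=1195.92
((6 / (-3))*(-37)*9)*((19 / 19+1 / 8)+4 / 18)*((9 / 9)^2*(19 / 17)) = 1002.81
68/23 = 2.96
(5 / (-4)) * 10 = -25 / 2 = -12.50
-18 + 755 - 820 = -83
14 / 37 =0.38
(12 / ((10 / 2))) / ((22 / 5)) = 6 / 11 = 0.55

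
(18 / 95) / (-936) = -1 / 4940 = -0.00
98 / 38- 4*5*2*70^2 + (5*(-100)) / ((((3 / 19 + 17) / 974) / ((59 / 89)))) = -59209663657 / 275633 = -214813.41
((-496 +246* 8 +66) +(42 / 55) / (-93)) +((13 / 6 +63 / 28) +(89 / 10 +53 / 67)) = 2127649037 / 1370820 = 1552.10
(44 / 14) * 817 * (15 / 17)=2265.63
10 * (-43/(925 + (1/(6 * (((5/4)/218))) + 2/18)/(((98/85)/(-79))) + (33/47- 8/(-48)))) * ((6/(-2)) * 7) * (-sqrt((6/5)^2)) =112298886/11124227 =10.09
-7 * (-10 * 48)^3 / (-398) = -387072000 / 199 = -1945085.43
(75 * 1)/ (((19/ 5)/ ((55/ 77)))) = 1875/ 133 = 14.10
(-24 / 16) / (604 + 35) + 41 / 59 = 17407 / 25134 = 0.69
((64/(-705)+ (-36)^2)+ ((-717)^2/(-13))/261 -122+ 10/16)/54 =2175226181/114819120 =18.94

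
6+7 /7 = 7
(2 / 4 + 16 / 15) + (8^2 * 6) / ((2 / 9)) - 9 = 51617 / 30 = 1720.57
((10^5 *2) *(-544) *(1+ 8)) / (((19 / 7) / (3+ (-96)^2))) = -63190713600000 / 19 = -3325827031578.95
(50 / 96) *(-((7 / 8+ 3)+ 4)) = -525 / 128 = -4.10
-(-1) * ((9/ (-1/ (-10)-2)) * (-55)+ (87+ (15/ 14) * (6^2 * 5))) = 71871/ 133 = 540.38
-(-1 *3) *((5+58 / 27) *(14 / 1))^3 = 3006671.61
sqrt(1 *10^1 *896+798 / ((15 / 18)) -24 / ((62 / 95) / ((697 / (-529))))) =4 *sqrt(7916300585) / 3565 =99.83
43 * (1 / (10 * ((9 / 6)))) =43 / 15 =2.87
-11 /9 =-1.22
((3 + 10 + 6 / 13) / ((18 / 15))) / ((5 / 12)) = 350 / 13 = 26.92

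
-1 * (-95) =95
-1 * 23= -23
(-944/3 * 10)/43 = -9440/129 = -73.18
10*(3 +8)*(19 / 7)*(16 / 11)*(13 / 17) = 39520 / 119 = 332.10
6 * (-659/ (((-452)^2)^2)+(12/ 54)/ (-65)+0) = -83480634347/ 4069662130560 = -0.02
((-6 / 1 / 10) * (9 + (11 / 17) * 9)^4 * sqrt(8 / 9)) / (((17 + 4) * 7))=-54867456 * sqrt(2) / 417605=-185.81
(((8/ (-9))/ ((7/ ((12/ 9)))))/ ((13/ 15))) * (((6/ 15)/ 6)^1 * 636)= -6784/ 819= -8.28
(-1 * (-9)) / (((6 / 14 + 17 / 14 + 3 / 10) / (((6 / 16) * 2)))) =945 / 272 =3.47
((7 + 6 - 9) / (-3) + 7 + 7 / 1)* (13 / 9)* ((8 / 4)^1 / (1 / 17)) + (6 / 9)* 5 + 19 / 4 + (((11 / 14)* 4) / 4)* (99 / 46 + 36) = 660.13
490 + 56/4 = 504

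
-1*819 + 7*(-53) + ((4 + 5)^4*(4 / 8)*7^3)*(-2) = -2251613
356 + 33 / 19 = 357.74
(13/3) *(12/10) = 5.20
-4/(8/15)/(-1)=15/2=7.50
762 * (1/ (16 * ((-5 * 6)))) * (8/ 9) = -127/ 90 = -1.41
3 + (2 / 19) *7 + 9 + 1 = 261 / 19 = 13.74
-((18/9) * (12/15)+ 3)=-23/5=-4.60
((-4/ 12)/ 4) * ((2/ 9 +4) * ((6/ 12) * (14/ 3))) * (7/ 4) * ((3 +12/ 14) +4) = -7315/ 648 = -11.29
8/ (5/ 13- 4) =-104/ 47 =-2.21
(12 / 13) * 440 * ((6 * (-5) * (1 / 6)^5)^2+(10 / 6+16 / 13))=3479622355 / 2956824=1176.81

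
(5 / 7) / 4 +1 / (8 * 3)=37 / 168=0.22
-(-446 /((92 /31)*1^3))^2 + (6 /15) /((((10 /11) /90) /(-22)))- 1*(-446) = -243446461 /10580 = -23010.06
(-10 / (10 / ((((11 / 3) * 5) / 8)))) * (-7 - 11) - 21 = 20.25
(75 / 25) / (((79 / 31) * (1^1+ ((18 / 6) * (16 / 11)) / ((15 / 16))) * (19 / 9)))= 46035 / 466811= 0.10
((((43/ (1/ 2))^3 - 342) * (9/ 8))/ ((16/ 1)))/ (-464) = -2860713/ 29696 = -96.33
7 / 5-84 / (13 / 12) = -4949 / 65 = -76.14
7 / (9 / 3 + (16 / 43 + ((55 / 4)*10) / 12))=7224 / 15305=0.47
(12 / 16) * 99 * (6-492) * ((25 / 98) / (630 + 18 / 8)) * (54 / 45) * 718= -172729260 / 13769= -12544.79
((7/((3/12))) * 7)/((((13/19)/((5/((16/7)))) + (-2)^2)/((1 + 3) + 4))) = 363.57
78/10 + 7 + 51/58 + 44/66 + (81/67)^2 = 69546139/3905430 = 17.81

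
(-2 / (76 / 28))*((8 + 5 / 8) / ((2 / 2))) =-483 / 76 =-6.36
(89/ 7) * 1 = 89/ 7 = 12.71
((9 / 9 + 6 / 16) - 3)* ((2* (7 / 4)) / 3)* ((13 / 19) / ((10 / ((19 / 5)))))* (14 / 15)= -8281 / 18000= -0.46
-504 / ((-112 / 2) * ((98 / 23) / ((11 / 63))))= 253 / 686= 0.37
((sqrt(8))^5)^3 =5931641.60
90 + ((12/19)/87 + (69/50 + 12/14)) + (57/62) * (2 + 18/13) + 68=12695796499/77718550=163.36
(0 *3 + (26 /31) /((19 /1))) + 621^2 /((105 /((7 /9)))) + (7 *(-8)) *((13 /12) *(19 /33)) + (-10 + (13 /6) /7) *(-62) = 6984978656 /2040885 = 3422.52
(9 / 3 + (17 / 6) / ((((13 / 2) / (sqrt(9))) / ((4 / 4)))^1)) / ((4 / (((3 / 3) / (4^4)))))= 7 / 1664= 0.00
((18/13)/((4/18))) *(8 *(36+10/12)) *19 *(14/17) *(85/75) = 162792/5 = 32558.40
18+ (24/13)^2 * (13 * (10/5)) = 1386/13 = 106.62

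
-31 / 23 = -1.35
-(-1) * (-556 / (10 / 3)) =-834 / 5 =-166.80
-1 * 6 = -6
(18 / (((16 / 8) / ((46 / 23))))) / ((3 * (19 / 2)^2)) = 24 / 361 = 0.07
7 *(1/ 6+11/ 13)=553/ 78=7.09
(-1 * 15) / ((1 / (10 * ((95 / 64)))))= -7125 / 32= -222.66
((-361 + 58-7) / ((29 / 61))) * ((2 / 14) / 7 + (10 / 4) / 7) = -349835 / 1421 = -246.19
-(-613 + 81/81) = 612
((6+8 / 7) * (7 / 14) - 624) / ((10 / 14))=-4343 / 5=-868.60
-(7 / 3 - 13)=32 / 3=10.67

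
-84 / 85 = -0.99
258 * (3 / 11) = 774 / 11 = 70.36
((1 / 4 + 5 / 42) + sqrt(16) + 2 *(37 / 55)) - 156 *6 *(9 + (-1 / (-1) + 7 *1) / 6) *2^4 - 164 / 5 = -143015875 / 924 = -154779.09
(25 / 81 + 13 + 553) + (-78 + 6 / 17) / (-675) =3899827 / 6885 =566.42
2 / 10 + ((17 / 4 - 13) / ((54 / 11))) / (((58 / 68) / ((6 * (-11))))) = 360497 / 2610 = 138.12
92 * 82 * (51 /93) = 128248 /31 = 4137.03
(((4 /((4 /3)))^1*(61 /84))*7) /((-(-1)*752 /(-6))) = -183 /1504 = -0.12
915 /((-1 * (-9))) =305 /3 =101.67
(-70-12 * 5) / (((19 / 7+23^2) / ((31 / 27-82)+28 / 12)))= 964600 / 50247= 19.20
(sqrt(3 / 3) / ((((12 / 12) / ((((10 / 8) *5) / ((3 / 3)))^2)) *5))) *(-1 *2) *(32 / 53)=-500 / 53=-9.43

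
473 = 473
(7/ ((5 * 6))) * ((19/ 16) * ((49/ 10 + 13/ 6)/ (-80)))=-0.02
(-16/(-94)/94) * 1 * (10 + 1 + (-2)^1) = 36/2209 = 0.02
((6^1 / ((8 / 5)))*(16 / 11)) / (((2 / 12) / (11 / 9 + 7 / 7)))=800 / 11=72.73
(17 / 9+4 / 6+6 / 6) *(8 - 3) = 160 / 9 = 17.78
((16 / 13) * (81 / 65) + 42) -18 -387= -305439 / 845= -361.47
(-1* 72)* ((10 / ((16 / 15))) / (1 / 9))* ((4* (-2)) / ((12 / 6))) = 24300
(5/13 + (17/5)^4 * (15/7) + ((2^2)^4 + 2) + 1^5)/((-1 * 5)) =-6207819/56875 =-109.15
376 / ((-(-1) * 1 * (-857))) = -0.44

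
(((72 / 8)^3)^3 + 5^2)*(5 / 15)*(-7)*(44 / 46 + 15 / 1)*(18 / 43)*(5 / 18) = -4976416502330 / 2967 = -1677255309.18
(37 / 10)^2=1369 / 100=13.69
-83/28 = -2.96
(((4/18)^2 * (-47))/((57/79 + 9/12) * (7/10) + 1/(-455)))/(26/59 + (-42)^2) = -0.00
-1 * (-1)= 1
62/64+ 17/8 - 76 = -2333/32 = -72.91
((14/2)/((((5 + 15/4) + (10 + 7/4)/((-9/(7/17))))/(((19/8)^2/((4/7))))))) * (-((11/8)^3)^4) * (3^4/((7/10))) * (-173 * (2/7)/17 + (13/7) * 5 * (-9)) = 42498591292288077725295/11052290882404352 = 3845229.17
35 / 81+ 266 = 266.43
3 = 3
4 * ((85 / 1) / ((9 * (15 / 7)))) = 476 / 27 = 17.63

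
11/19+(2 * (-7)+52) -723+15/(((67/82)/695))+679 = 16235249/1273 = 12753.53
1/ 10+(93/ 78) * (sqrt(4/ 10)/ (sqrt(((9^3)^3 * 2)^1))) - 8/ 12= -17/ 30+31 * sqrt(5)/ 2558790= -0.57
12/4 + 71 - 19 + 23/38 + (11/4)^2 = 19203/304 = 63.17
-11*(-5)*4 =220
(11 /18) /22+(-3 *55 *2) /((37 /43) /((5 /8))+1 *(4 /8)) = -1702531 /9684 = -175.81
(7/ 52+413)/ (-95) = -21483/ 4940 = -4.35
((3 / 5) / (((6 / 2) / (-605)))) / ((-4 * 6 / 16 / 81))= 6534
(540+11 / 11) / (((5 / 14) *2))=3787 / 5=757.40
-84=-84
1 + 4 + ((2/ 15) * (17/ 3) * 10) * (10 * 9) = 685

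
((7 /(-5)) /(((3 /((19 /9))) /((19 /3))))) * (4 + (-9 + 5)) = 0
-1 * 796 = -796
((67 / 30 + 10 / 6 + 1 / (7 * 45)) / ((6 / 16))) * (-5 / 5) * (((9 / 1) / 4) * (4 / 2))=-4918 / 105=-46.84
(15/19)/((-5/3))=-9/19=-0.47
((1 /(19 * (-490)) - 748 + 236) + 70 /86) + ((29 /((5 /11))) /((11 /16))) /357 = -10431493571 /20416830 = -510.93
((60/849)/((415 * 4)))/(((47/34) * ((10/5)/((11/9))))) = 187/9935847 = 0.00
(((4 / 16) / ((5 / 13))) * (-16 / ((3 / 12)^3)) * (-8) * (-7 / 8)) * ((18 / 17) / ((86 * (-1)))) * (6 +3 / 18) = 1292928 / 3655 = 353.74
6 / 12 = 1 / 2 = 0.50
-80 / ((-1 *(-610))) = -8 / 61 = -0.13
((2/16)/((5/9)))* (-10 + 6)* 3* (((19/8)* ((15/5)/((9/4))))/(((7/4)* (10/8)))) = -684/175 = -3.91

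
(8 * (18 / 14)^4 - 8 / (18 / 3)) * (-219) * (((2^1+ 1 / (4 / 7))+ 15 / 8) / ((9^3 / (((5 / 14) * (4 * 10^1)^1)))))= -674611250 / 1361367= -495.54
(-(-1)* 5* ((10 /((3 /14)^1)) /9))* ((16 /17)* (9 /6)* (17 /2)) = 2800 /9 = 311.11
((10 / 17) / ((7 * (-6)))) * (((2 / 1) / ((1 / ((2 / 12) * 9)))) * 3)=-15 / 119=-0.13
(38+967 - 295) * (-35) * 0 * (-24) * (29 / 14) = 0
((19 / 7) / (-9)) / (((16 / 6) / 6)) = -19 / 28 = -0.68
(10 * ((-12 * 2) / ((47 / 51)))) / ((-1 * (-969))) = -0.27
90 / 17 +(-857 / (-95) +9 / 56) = 1309199 / 90440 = 14.48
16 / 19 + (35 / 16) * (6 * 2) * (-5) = -130.41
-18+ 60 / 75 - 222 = -1196 / 5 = -239.20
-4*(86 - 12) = -296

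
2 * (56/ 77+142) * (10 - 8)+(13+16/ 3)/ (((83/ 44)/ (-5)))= 1430620/ 2739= 522.31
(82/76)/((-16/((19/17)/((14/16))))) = -41/476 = -0.09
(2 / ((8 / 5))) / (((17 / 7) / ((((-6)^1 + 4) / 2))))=-35 / 68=-0.51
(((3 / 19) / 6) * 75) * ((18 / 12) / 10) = 45 / 152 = 0.30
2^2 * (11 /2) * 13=286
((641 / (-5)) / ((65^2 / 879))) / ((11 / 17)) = -9578463 / 232375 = -41.22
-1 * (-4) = 4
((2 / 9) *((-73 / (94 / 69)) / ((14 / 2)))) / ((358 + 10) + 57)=-1679 / 419475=-0.00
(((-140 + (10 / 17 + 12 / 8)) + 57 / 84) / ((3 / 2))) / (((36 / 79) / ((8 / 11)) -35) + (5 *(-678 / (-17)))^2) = -87728789 / 38097827061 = -0.00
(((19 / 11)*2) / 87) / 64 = 19 / 30624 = 0.00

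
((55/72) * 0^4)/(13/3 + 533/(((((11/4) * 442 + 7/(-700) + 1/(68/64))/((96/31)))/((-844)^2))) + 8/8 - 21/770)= 0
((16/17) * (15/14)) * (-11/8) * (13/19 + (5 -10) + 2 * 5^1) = -17820/2261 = -7.88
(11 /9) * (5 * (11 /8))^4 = 100656875 /36864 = 2730.49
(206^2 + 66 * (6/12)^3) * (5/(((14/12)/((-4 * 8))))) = -40746480/7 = -5820925.71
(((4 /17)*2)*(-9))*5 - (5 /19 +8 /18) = -63617 /2907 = -21.88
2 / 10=1 / 5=0.20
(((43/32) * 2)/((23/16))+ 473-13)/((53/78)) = 828594/1219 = 679.73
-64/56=-8/7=-1.14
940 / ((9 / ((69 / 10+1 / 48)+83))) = 1014307 / 108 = 9391.73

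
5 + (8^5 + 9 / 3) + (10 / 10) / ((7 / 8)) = 229440 / 7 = 32777.14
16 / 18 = 8 / 9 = 0.89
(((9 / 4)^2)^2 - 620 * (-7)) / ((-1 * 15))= -1117601 / 3840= -291.04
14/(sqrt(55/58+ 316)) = 14 * sqrt(1066214)/18383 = 0.79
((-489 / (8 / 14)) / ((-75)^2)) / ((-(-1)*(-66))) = 1141 / 495000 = 0.00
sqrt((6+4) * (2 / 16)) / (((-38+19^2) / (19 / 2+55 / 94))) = 237 * sqrt(5) / 15181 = 0.03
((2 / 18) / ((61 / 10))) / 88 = 5 / 24156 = 0.00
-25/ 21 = -1.19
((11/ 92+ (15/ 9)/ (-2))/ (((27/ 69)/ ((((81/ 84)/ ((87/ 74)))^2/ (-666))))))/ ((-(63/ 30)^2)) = -182225/ 436156056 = -0.00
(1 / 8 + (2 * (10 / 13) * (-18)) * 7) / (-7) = 20147 / 728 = 27.67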